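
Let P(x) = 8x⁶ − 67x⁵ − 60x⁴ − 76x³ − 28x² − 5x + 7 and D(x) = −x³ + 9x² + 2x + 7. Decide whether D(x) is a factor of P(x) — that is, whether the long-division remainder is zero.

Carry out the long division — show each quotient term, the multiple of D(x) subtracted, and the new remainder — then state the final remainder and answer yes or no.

Step 1: lead(8x⁶ − 67x⁵ − 60x⁴ − 76x³ − 28x² − 5x + 7) ÷ lead(D) = 8x⁶ ÷ −x³ = −8x³. Subtract (−8x³)·D = 8x⁶ − 72x⁵ − 16x⁴ − 56x³. Remainder: 5x⁵ − 44x⁴ − 20x³ − 28x² − 5x + 7.
Step 2: lead(5x⁵ − 44x⁴ − 20x³ − 28x² − 5x + 7) ÷ lead(D) = 5x⁵ ÷ −x³ = −5x². Subtract (−5x²)·D = 5x⁵ − 45x⁴ − 10x³ − 35x². Remainder: x⁴ − 10x³ + 7x² − 5x + 7.
Step 3: lead(x⁴ − 10x³ + 7x² − 5x + 7) ÷ lead(D) = x⁴ ÷ −x³ = −x. Subtract (−x)·D = x⁴ − 9x³ − 2x² − 7x. Remainder: −x³ + 9x² + 2x + 7.
Step 4: lead(−x³ + 9x² + 2x + 7) ÷ lead(D) = −x³ ÷ −x³ = 1. Subtract (1)·D = −x³ + 9x² + 2x + 7. Remainder: 0.

R(x) = 0, so D(x) is a factor of P(x). yes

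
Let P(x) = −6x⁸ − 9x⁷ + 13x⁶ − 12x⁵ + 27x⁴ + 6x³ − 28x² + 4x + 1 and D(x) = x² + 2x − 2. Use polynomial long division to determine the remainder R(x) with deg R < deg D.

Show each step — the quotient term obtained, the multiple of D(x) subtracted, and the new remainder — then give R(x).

R(x) = −3

Step 1: lead(−6x⁸ − 9x⁷ + 13x⁶ − 12x⁵ + 27x⁴ + 6x³ − 28x² + 4x + 1) ÷ lead(D) = −6x⁸ ÷ x² = −6x⁶. Subtract (−6x⁶)·D = −6x⁸ − 12x⁷ + 12x⁶. Remainder: 3x⁷ + x⁶ − 12x⁵ + 27x⁴ + 6x³ − 28x² + 4x + 1.
Step 2: lead(3x⁷ + x⁶ − 12x⁵ + 27x⁴ + 6x³ − 28x² + 4x + 1) ÷ lead(D) = 3x⁷ ÷ x² = 3x⁵. Subtract (3x⁵)·D = 3x⁷ + 6x⁶ − 6x⁵. Remainder: −5x⁶ − 6x⁵ + 27x⁴ + 6x³ − 28x² + 4x + 1.
Step 3: lead(−5x⁶ − 6x⁵ + 27x⁴ + 6x³ − 28x² + 4x + 1) ÷ lead(D) = −5x⁶ ÷ x² = −5x⁴. Subtract (−5x⁴)·D = −5x⁶ − 10x⁵ + 10x⁴. Remainder: 4x⁵ + 17x⁴ + 6x³ − 28x² + 4x + 1.
Step 4: lead(4x⁵ + 17x⁴ + 6x³ − 28x² + 4x + 1) ÷ lead(D) = 4x⁵ ÷ x² = 4x³. Subtract (4x³)·D = 4x⁵ + 8x⁴ − 8x³. Remainder: 9x⁴ + 14x³ − 28x² + 4x + 1.
Step 5: lead(9x⁴ + 14x³ − 28x² + 4x + 1) ÷ lead(D) = 9x⁴ ÷ x² = 9x². Subtract (9x²)·D = 9x⁴ + 18x³ − 18x². Remainder: −4x³ − 10x² + 4x + 1.
Step 6: lead(−4x³ − 10x² + 4x + 1) ÷ lead(D) = −4x³ ÷ x² = −4x. Subtract (−4x)·D = −4x³ − 8x² + 8x. Remainder: −2x² − 4x + 1.
Step 7: lead(−2x² − 4x + 1) ÷ lead(D) = −2x² ÷ x² = −2. Subtract (−2)·D = −2x² − 4x + 4. Remainder: −3.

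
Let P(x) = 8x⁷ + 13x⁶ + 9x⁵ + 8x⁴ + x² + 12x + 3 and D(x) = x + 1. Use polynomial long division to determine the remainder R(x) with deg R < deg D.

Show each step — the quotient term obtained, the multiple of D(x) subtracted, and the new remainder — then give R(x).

R(x) = −4

Step 1: lead(8x⁷ + 13x⁶ + 9x⁵ + 8x⁴ + x² + 12x + 3) ÷ lead(D) = 8x⁷ ÷ x = 8x⁶. Subtract (8x⁶)·D = 8x⁷ + 8x⁶. Remainder: 5x⁶ + 9x⁵ + 8x⁴ + x² + 12x + 3.
Step 2: lead(5x⁶ + 9x⁵ + 8x⁴ + x² + 12x + 3) ÷ lead(D) = 5x⁶ ÷ x = 5x⁵. Subtract (5x⁵)·D = 5x⁶ + 5x⁵. Remainder: 4x⁵ + 8x⁴ + x² + 12x + 3.
Step 3: lead(4x⁵ + 8x⁴ + x² + 12x + 3) ÷ lead(D) = 4x⁵ ÷ x = 4x⁴. Subtract (4x⁴)·D = 4x⁵ + 4x⁴. Remainder: 4x⁴ + x² + 12x + 3.
Step 4: lead(4x⁴ + x² + 12x + 3) ÷ lead(D) = 4x⁴ ÷ x = 4x³. Subtract (4x³)·D = 4x⁴ + 4x³. Remainder: −4x³ + x² + 12x + 3.
Step 5: lead(−4x³ + x² + 12x + 3) ÷ lead(D) = −4x³ ÷ x = −4x². Subtract (−4x²)·D = −4x³ − 4x². Remainder: 5x² + 12x + 3.
Step 6: lead(5x² + 12x + 3) ÷ lead(D) = 5x² ÷ x = 5x. Subtract (5x)·D = 5x² + 5x. Remainder: 7x + 3.
Step 7: lead(7x + 3) ÷ lead(D) = 7x ÷ x = 7. Subtract (7)·D = 7x + 7. Remainder: −4.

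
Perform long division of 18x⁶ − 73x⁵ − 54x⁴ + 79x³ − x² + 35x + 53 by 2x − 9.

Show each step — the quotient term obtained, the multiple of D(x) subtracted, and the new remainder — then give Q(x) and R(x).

Step 1: lead(18x⁶ − 73x⁵ − 54x⁴ + 79x³ − x² + 35x + 53) ÷ lead(D) = 18x⁶ ÷ 2x = 9x⁵. Subtract (9x⁵)·D = 18x⁶ − 81x⁵. Remainder: 8x⁵ − 54x⁴ + 79x³ − x² + 35x + 53.
Step 2: lead(8x⁵ − 54x⁴ + 79x³ − x² + 35x + 53) ÷ lead(D) = 8x⁵ ÷ 2x = 4x⁴. Subtract (4x⁴)·D = 8x⁵ − 36x⁴. Remainder: −18x⁴ + 79x³ − x² + 35x + 53.
Step 3: lead(−18x⁴ + 79x³ − x² + 35x + 53) ÷ lead(D) = −18x⁴ ÷ 2x = −9x³. Subtract (−9x³)·D = −18x⁴ + 81x³. Remainder: −2x³ − x² + 35x + 53.
Step 4: lead(−2x³ − x² + 35x + 53) ÷ lead(D) = −2x³ ÷ 2x = −x². Subtract (−x²)·D = −2x³ + 9x². Remainder: −10x² + 35x + 53.
Step 5: lead(−10x² + 35x + 53) ÷ lead(D) = −10x² ÷ 2x = −5x. Subtract (−5x)·D = −10x² + 45x. Remainder: −10x + 53.
Step 6: lead(−10x + 53) ÷ lead(D) = −10x ÷ 2x = −5. Subtract (−5)·D = −10x + 45. Remainder: 8.

Q(x) = 9x⁵ + 4x⁴ − 9x³ − x² − 5x − 5; R(x) = 8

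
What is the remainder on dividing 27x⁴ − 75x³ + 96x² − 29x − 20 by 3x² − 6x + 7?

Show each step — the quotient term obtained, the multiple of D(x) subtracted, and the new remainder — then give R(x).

Step 1: lead(27x⁴ − 75x³ + 96x² − 29x − 20) ÷ lead(D) = 27x⁴ ÷ 3x² = 9x². Subtract (9x²)·D = 27x⁴ − 54x³ + 63x². Remainder: −21x³ + 33x² − 29x − 20.
Step 2: lead(−21x³ + 33x² − 29x − 20) ÷ lead(D) = −21x³ ÷ 3x² = −7x. Subtract (−7x)·D = −21x³ + 42x² − 49x. Remainder: −9x² + 20x − 20.
Step 3: lead(−9x² + 20x − 20) ÷ lead(D) = −9x² ÷ 3x² = −3. Subtract (−3)·D = −9x² + 18x − 21. Remainder: 2x + 1.

R(x) = 2x + 1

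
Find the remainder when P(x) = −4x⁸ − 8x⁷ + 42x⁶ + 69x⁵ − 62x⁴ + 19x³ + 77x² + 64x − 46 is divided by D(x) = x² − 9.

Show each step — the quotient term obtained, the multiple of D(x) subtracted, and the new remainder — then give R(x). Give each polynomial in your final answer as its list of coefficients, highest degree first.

Step 1: lead(−4x⁸ − 8x⁷ + 42x⁶ + 69x⁵ − 62x⁴ + 19x³ + 77x² + 64x − 46) ÷ lead(D) = −4x⁸ ÷ x² = −4x⁶. Subtract (−4x⁶)·D = −4x⁸ + 36x⁶. Remainder: −8x⁷ + 6x⁶ + 69x⁵ − 62x⁴ + 19x³ + 77x² + 64x − 46.
Step 2: lead(−8x⁷ + 6x⁶ + 69x⁵ − 62x⁴ + 19x³ + 77x² + 64x − 46) ÷ lead(D) = −8x⁷ ÷ x² = −8x⁵. Subtract (−8x⁵)·D = −8x⁷ + 72x⁵. Remainder: 6x⁶ − 3x⁵ − 62x⁴ + 19x³ + 77x² + 64x − 46.
Step 3: lead(6x⁶ − 3x⁵ − 62x⁴ + 19x³ + 77x² + 64x − 46) ÷ lead(D) = 6x⁶ ÷ x² = 6x⁴. Subtract (6x⁴)·D = 6x⁶ − 54x⁴. Remainder: −3x⁵ − 8x⁴ + 19x³ + 77x² + 64x − 46.
Step 4: lead(−3x⁵ − 8x⁴ + 19x³ + 77x² + 64x − 46) ÷ lead(D) = −3x⁵ ÷ x² = −3x³. Subtract (−3x³)·D = −3x⁵ + 27x³. Remainder: −8x⁴ − 8x³ + 77x² + 64x − 46.
Step 5: lead(−8x⁴ − 8x³ + 77x² + 64x − 46) ÷ lead(D) = −8x⁴ ÷ x² = −8x². Subtract (−8x²)·D = −8x⁴ + 72x². Remainder: −8x³ + 5x² + 64x − 46.
Step 6: lead(−8x³ + 5x² + 64x − 46) ÷ lead(D) = −8x³ ÷ x² = −8x. Subtract (−8x)·D = −8x³ + 72x. Remainder: 5x² − 8x − 46.
Step 7: lead(5x² − 8x − 46) ÷ lead(D) = 5x² ÷ x² = 5. Subtract (5)·D = 5x² − 45. Remainder: −8x − 1.

R = [-8, -1]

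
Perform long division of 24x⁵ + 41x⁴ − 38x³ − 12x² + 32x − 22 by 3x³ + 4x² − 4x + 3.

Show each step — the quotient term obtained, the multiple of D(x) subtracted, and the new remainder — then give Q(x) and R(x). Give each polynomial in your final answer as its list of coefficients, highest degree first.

Q = [8, 3, -6]; R = [-1, -4]

Step 1: lead(24x⁵ + 41x⁴ − 38x³ − 12x² + 32x − 22) ÷ lead(D) = 24x⁵ ÷ 3x³ = 8x². Subtract (8x²)·D = 24x⁵ + 32x⁴ − 32x³ + 24x². Remainder: 9x⁴ − 6x³ − 36x² + 32x − 22.
Step 2: lead(9x⁴ − 6x³ − 36x² + 32x − 22) ÷ lead(D) = 9x⁴ ÷ 3x³ = 3x. Subtract (3x)·D = 9x⁴ + 12x³ − 12x² + 9x. Remainder: −18x³ − 24x² + 23x − 22.
Step 3: lead(−18x³ − 24x² + 23x − 22) ÷ lead(D) = −18x³ ÷ 3x³ = −6. Subtract (−6)·D = −18x³ − 24x² + 24x − 18. Remainder: −x − 4.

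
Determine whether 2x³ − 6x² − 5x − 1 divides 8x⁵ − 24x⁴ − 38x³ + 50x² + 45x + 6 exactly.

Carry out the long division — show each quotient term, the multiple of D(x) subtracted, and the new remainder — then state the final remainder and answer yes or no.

R(x) = −3, so D(x) is not a factor of P(x). no

Step 1: lead(8x⁵ − 24x⁴ − 38x³ + 50x² + 45x + 6) ÷ lead(D) = 8x⁵ ÷ 2x³ = 4x². Subtract (4x²)·D = 8x⁵ − 24x⁴ − 20x³ − 4x². Remainder: −18x³ + 54x² + 45x + 6.
Step 2: lead(−18x³ + 54x² + 45x + 6) ÷ lead(D) = −18x³ ÷ 2x³ = −9. Subtract (−9)·D = −18x³ + 54x² + 45x + 9. Remainder: −3.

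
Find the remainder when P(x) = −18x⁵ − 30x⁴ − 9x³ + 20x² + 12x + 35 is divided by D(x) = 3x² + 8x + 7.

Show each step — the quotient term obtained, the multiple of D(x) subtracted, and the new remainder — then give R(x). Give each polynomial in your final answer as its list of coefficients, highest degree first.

Step 1: lead(−18x⁵ − 30x⁴ − 9x³ + 20x² + 12x + 35) ÷ lead(D) = −18x⁵ ÷ 3x² = −6x³. Subtract (−6x³)·D = −18x⁵ − 48x⁴ − 42x³. Remainder: 18x⁴ + 33x³ + 20x² + 12x + 35.
Step 2: lead(18x⁴ + 33x³ + 20x² + 12x + 35) ÷ lead(D) = 18x⁴ ÷ 3x² = 6x². Subtract (6x²)·D = 18x⁴ + 48x³ + 42x². Remainder: −15x³ − 22x² + 12x + 35.
Step 3: lead(−15x³ − 22x² + 12x + 35) ÷ lead(D) = −15x³ ÷ 3x² = −5x. Subtract (−5x)·D = −15x³ − 40x² − 35x. Remainder: 18x² + 47x + 35.
Step 4: lead(18x² + 47x + 35) ÷ lead(D) = 18x² ÷ 3x² = 6. Subtract (6)·D = 18x² + 48x + 42. Remainder: −x − 7.

R = [-1, -7]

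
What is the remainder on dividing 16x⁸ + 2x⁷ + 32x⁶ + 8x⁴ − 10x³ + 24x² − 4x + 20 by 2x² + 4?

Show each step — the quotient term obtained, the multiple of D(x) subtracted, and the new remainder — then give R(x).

R(x) = 4

Step 1: lead(16x⁸ + 2x⁷ + 32x⁶ + 8x⁴ − 10x³ + 24x² − 4x + 20) ÷ lead(D) = 16x⁸ ÷ 2x² = 8x⁶. Subtract (8x⁶)·D = 16x⁸ + 32x⁶. Remainder: 2x⁷ + 8x⁴ − 10x³ + 24x² − 4x + 20.
Step 2: lead(2x⁷ + 8x⁴ − 10x³ + 24x² − 4x + 20) ÷ lead(D) = 2x⁷ ÷ 2x² = x⁵. Subtract (x⁵)·D = 2x⁷ + 4x⁵. Remainder: −4x⁵ + 8x⁴ − 10x³ + 24x² − 4x + 20.
Step 3: lead(−4x⁵ + 8x⁴ − 10x³ + 24x² − 4x + 20) ÷ lead(D) = −4x⁵ ÷ 2x² = −2x³. Subtract (−2x³)·D = −4x⁵ − 8x³. Remainder: 8x⁴ − 2x³ + 24x² − 4x + 20.
Step 4: lead(8x⁴ − 2x³ + 24x² − 4x + 20) ÷ lead(D) = 8x⁴ ÷ 2x² = 4x². Subtract (4x²)·D = 8x⁴ + 16x². Remainder: −2x³ + 8x² − 4x + 20.
Step 5: lead(−2x³ + 8x² − 4x + 20) ÷ lead(D) = −2x³ ÷ 2x² = −x. Subtract (−x)·D = −2x³ − 4x. Remainder: 8x² + 20.
Step 6: lead(8x² + 20) ÷ lead(D) = 8x² ÷ 2x² = 4. Subtract (4)·D = 8x² + 16. Remainder: 4.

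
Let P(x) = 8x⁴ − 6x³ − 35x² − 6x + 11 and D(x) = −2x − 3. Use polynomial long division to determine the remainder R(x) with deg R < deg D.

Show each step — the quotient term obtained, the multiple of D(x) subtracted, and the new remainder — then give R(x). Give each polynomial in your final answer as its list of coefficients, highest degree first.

Step 1: lead(8x⁴ − 6x³ − 35x² − 6x + 11) ÷ lead(D) = 8x⁴ ÷ −2x = −4x³. Subtract (−4x³)·D = 8x⁴ + 12x³. Remainder: −18x³ − 35x² − 6x + 11.
Step 2: lead(−18x³ − 35x² − 6x + 11) ÷ lead(D) = −18x³ ÷ −2x = 9x². Subtract (9x²)·D = −18x³ − 27x². Remainder: −8x² − 6x + 11.
Step 3: lead(−8x² − 6x + 11) ÷ lead(D) = −8x² ÷ −2x = 4x. Subtract (4x)·D = −8x² − 12x. Remainder: 6x + 11.
Step 4: lead(6x + 11) ÷ lead(D) = 6x ÷ −2x = −3. Subtract (−3)·D = 6x + 9. Remainder: 2.

R = [2]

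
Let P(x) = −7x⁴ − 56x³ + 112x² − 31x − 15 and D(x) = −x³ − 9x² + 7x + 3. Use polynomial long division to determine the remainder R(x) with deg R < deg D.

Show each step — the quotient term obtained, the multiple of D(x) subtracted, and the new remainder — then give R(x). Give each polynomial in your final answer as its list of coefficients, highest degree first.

R = [-3, 6]

Step 1: lead(−7x⁴ − 56x³ + 112x² − 31x − 15) ÷ lead(D) = −7x⁴ ÷ −x³ = 7x. Subtract (7x)·D = −7x⁴ − 63x³ + 49x² + 21x. Remainder: 7x³ + 63x² − 52x − 15.
Step 2: lead(7x³ + 63x² − 52x − 15) ÷ lead(D) = 7x³ ÷ −x³ = −7. Subtract (−7)·D = 7x³ + 63x² − 49x − 21. Remainder: −3x + 6.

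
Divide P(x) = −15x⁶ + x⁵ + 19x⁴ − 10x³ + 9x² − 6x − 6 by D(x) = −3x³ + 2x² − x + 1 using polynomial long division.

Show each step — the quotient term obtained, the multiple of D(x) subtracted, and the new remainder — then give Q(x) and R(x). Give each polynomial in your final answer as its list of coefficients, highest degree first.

Q = [5, 3, -6, 0]; R = [-6]

Step 1: lead(−15x⁶ + x⁵ + 19x⁴ − 10x³ + 9x² − 6x − 6) ÷ lead(D) = −15x⁶ ÷ −3x³ = 5x³. Subtract (5x³)·D = −15x⁶ + 10x⁵ − 5x⁴ + 5x³. Remainder: −9x⁵ + 24x⁴ − 15x³ + 9x² − 6x − 6.
Step 2: lead(−9x⁵ + 24x⁴ − 15x³ + 9x² − 6x − 6) ÷ lead(D) = −9x⁵ ÷ −3x³ = 3x². Subtract (3x²)·D = −9x⁵ + 6x⁴ − 3x³ + 3x². Remainder: 18x⁴ − 12x³ + 6x² − 6x − 6.
Step 3: lead(18x⁴ − 12x³ + 6x² − 6x − 6) ÷ lead(D) = 18x⁴ ÷ −3x³ = −6x. Subtract (−6x)·D = 18x⁴ − 12x³ + 6x² − 6x. Remainder: −6.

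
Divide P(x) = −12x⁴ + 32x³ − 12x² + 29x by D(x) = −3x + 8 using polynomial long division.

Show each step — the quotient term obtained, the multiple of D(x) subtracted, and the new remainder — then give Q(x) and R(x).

Step 1: lead(−12x⁴ + 32x³ − 12x² + 29x) ÷ lead(D) = −12x⁴ ÷ −3x = 4x³. Subtract (4x³)·D = −12x⁴ + 32x³. Remainder: −12x² + 29x.
Step 2: lead(−12x² + 29x) ÷ lead(D) = −12x² ÷ −3x = 4x. Subtract (4x)·D = −12x² + 32x. Remainder: −3x.
Step 3: lead(−3x) ÷ lead(D) = −3x ÷ −3x = 1. Subtract (1)·D = −3x + 8. Remainder: −8.

Q(x) = 4x³ + 4x + 1; R(x) = −8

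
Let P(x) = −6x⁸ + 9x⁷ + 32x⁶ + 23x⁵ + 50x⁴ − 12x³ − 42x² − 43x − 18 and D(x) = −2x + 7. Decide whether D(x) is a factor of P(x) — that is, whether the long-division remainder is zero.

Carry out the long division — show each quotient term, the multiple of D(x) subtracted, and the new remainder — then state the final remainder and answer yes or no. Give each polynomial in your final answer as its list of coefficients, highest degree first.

Step 1: lead(−6x⁸ + 9x⁷ + 32x⁶ + 23x⁵ + 50x⁴ − 12x³ − 42x² − 43x − 18) ÷ lead(D) = −6x⁸ ÷ −2x = 3x⁷. Subtract (3x⁷)·D = −6x⁸ + 21x⁷. Remainder: −12x⁷ + 32x⁶ + 23x⁵ + 50x⁴ − 12x³ − 42x² − 43x − 18.
Step 2: lead(−12x⁷ + 32x⁶ + 23x⁵ + 50x⁴ − 12x³ − 42x² − 43x − 18) ÷ lead(D) = −12x⁷ ÷ −2x = 6x⁶. Subtract (6x⁶)·D = −12x⁷ + 42x⁶. Remainder: −10x⁶ + 23x⁵ + 50x⁴ − 12x³ − 42x² − 43x − 18.
Step 3: lead(−10x⁶ + 23x⁵ + 50x⁴ − 12x³ − 42x² − 43x − 18) ÷ lead(D) = −10x⁶ ÷ −2x = 5x⁵. Subtract (5x⁵)·D = −10x⁶ + 35x⁵. Remainder: −12x⁵ + 50x⁴ − 12x³ − 42x² − 43x − 18.
Step 4: lead(−12x⁵ + 50x⁴ − 12x³ − 42x² − 43x − 18) ÷ lead(D) = −12x⁵ ÷ −2x = 6x⁴. Subtract (6x⁴)·D = −12x⁵ + 42x⁴. Remainder: 8x⁴ − 12x³ − 42x² − 43x − 18.
Step 5: lead(8x⁴ − 12x³ − 42x² − 43x − 18) ÷ lead(D) = 8x⁴ ÷ −2x = −4x³. Subtract (−4x³)·D = 8x⁴ − 28x³. Remainder: 16x³ − 42x² − 43x − 18.
Step 6: lead(16x³ − 42x² − 43x − 18) ÷ lead(D) = 16x³ ÷ −2x = −8x². Subtract (−8x²)·D = 16x³ − 56x². Remainder: 14x² − 43x − 18.
Step 7: lead(14x² − 43x − 18) ÷ lead(D) = 14x² ÷ −2x = −7x. Subtract (−7x)·D = 14x² − 49x. Remainder: 6x − 18.
Step 8: lead(6x − 18) ÷ lead(D) = 6x ÷ −2x = −3. Subtract (−3)·D = 6x − 21. Remainder: 3.

R = [3], so D(x) is not a factor of P(x). no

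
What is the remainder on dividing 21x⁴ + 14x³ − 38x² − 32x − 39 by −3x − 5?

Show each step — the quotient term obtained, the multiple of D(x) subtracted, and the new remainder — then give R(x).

Step 1: lead(21x⁴ + 14x³ − 38x² − 32x − 39) ÷ lead(D) = 21x⁴ ÷ −3x = −7x³. Subtract (−7x³)·D = 21x⁴ + 35x³. Remainder: −21x³ − 38x² − 32x − 39.
Step 2: lead(−21x³ − 38x² − 32x − 39) ÷ lead(D) = −21x³ ÷ −3x = 7x². Subtract (7x²)·D = −21x³ − 35x². Remainder: −3x² − 32x − 39.
Step 3: lead(−3x² − 32x − 39) ÷ lead(D) = −3x² ÷ −3x = x. Subtract (x)·D = −3x² − 5x. Remainder: −27x − 39.
Step 4: lead(−27x − 39) ÷ lead(D) = −27x ÷ −3x = 9. Subtract (9)·D = −27x − 45. Remainder: 6.

R(x) = 6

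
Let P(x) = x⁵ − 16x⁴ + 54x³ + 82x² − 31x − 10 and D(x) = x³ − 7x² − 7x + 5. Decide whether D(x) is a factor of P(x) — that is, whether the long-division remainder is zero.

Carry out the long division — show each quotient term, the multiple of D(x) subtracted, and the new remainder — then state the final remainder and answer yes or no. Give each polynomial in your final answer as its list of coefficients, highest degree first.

Step 1: lead(x⁵ − 16x⁴ + 54x³ + 82x² − 31x − 10) ÷ lead(D) = x⁵ ÷ x³ = x². Subtract (x²)·D = x⁵ − 7x⁴ − 7x³ + 5x². Remainder: −9x⁴ + 61x³ + 77x² − 31x − 10.
Step 2: lead(−9x⁴ + 61x³ + 77x² − 31x − 10) ÷ lead(D) = −9x⁴ ÷ x³ = −9x. Subtract (−9x)·D = −9x⁴ + 63x³ + 63x² − 45x. Remainder: −2x³ + 14x² + 14x − 10.
Step 3: lead(−2x³ + 14x² + 14x − 10) ÷ lead(D) = −2x³ ÷ x³ = −2. Subtract (−2)·D = −2x³ + 14x² + 14x − 10. Remainder: 0.

R = [0], so D(x) is a factor of P(x). yes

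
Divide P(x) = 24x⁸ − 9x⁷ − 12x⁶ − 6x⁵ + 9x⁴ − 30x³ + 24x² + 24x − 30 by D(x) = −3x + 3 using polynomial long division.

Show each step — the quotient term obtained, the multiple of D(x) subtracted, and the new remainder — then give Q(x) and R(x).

Step 1: lead(24x⁸ − 9x⁷ − 12x⁶ − 6x⁵ + 9x⁴ − 30x³ + 24x² + 24x − 30) ÷ lead(D) = 24x⁸ ÷ −3x = −8x⁷. Subtract (−8x⁷)·D = 24x⁸ − 24x⁷. Remainder: 15x⁷ − 12x⁶ − 6x⁵ + 9x⁴ − 30x³ + 24x² + 24x − 30.
Step 2: lead(15x⁷ − 12x⁶ − 6x⁵ + 9x⁴ − 30x³ + 24x² + 24x − 30) ÷ lead(D) = 15x⁷ ÷ −3x = −5x⁶. Subtract (−5x⁶)·D = 15x⁷ − 15x⁶. Remainder: 3x⁶ − 6x⁵ + 9x⁴ − 30x³ + 24x² + 24x − 30.
Step 3: lead(3x⁶ − 6x⁵ + 9x⁴ − 30x³ + 24x² + 24x − 30) ÷ lead(D) = 3x⁶ ÷ −3x = −x⁵. Subtract (−x⁵)·D = 3x⁶ − 3x⁵. Remainder: −3x⁵ + 9x⁴ − 30x³ + 24x² + 24x − 30.
Step 4: lead(−3x⁵ + 9x⁴ − 30x³ + 24x² + 24x − 30) ÷ lead(D) = −3x⁵ ÷ −3x = x⁴. Subtract (x⁴)·D = −3x⁵ + 3x⁴. Remainder: 6x⁴ − 30x³ + 24x² + 24x − 30.
Step 5: lead(6x⁴ − 30x³ + 24x² + 24x − 30) ÷ lead(D) = 6x⁴ ÷ −3x = −2x³. Subtract (−2x³)·D = 6x⁴ − 6x³. Remainder: −24x³ + 24x² + 24x − 30.
Step 6: lead(−24x³ + 24x² + 24x − 30) ÷ lead(D) = −24x³ ÷ −3x = 8x². Subtract (8x²)·D = −24x³ + 24x². Remainder: 24x − 30.
Step 7: lead(24x − 30) ÷ lead(D) = 24x ÷ −3x = −8. Subtract (−8)·D = 24x − 24. Remainder: −6.

Q(x) = −8x⁷ − 5x⁶ − x⁵ + x⁴ − 2x³ + 8x² − 8; R(x) = −6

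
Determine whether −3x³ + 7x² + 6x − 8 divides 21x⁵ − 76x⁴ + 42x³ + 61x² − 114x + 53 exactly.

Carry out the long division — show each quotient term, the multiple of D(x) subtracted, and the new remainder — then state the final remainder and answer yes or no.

R(x) = −3, so D(x) is not a factor of P(x). no

Step 1: lead(21x⁵ − 76x⁴ + 42x³ + 61x² − 114x + 53) ÷ lead(D) = 21x⁵ ÷ −3x³ = −7x². Subtract (−7x²)·D = 21x⁵ − 49x⁴ − 42x³ + 56x². Remainder: −27x⁴ + 84x³ + 5x² − 114x + 53.
Step 2: lead(−27x⁴ + 84x³ + 5x² − 114x + 53) ÷ lead(D) = −27x⁴ ÷ −3x³ = 9x. Subtract (9x)·D = −27x⁴ + 63x³ + 54x² − 72x. Remainder: 21x³ − 49x² − 42x + 53.
Step 3: lead(21x³ − 49x² − 42x + 53) ÷ lead(D) = 21x³ ÷ −3x³ = −7. Subtract (−7)·D = 21x³ − 49x² − 42x + 56. Remainder: −3.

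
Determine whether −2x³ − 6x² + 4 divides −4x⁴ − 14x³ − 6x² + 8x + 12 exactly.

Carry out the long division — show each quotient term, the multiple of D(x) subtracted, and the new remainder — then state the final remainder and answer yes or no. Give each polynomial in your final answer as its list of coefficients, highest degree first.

Step 1: lead(−4x⁴ − 14x³ − 6x² + 8x + 12) ÷ lead(D) = −4x⁴ ÷ −2x³ = 2x. Subtract (2x)·D = −4x⁴ − 12x³ + 8x. Remainder: −2x³ − 6x² + 12.
Step 2: lead(−2x³ − 6x² + 12) ÷ lead(D) = −2x³ ÷ −2x³ = 1. Subtract (1)·D = −2x³ − 6x² + 4. Remainder: 8.

R = [8], so D(x) is not a factor of P(x). no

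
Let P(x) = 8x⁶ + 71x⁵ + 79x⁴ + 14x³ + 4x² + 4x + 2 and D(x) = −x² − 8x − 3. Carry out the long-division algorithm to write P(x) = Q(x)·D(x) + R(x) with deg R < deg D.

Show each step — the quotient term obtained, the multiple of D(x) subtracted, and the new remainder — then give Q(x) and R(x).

Q(x) = −8x⁴ − 7x³ + x² − x + 1; R(x) = 9x + 5

Step 1: lead(8x⁶ + 71x⁵ + 79x⁴ + 14x³ + 4x² + 4x + 2) ÷ lead(D) = 8x⁶ ÷ −x² = −8x⁴. Subtract (−8x⁴)·D = 8x⁶ + 64x⁵ + 24x⁴. Remainder: 7x⁵ + 55x⁴ + 14x³ + 4x² + 4x + 2.
Step 2: lead(7x⁵ + 55x⁴ + 14x³ + 4x² + 4x + 2) ÷ lead(D) = 7x⁵ ÷ −x² = −7x³. Subtract (−7x³)·D = 7x⁵ + 56x⁴ + 21x³. Remainder: −x⁴ − 7x³ + 4x² + 4x + 2.
Step 3: lead(−x⁴ − 7x³ + 4x² + 4x + 2) ÷ lead(D) = −x⁴ ÷ −x² = x². Subtract (x²)·D = −x⁴ − 8x³ − 3x². Remainder: x³ + 7x² + 4x + 2.
Step 4: lead(x³ + 7x² + 4x + 2) ÷ lead(D) = x³ ÷ −x² = −x. Subtract (−x)·D = x³ + 8x² + 3x. Remainder: −x² + x + 2.
Step 5: lead(−x² + x + 2) ÷ lead(D) = −x² ÷ −x² = 1. Subtract (1)·D = −x² − 8x − 3. Remainder: 9x + 5.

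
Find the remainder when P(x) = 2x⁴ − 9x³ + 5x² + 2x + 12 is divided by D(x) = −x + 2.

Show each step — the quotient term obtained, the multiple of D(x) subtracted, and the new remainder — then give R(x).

R(x) = −4

Step 1: lead(2x⁴ − 9x³ + 5x² + 2x + 12) ÷ lead(D) = 2x⁴ ÷ −x = −2x³. Subtract (−2x³)·D = 2x⁴ − 4x³. Remainder: −5x³ + 5x² + 2x + 12.
Step 2: lead(−5x³ + 5x² + 2x + 12) ÷ lead(D) = −5x³ ÷ −x = 5x². Subtract (5x²)·D = −5x³ + 10x². Remainder: −5x² + 2x + 12.
Step 3: lead(−5x² + 2x + 12) ÷ lead(D) = −5x² ÷ −x = 5x. Subtract (5x)·D = −5x² + 10x. Remainder: −8x + 12.
Step 4: lead(−8x + 12) ÷ lead(D) = −8x ÷ −x = 8. Subtract (8)·D = −8x + 16. Remainder: −4.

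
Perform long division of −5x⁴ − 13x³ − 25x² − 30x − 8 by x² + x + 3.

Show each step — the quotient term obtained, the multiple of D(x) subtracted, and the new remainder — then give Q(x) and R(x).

Step 1: lead(−5x⁴ − 13x³ − 25x² − 30x − 8) ÷ lead(D) = −5x⁴ ÷ x² = −5x². Subtract (−5x²)·D = −5x⁴ − 5x³ − 15x². Remainder: −8x³ − 10x² − 30x − 8.
Step 2: lead(−8x³ − 10x² − 30x − 8) ÷ lead(D) = −8x³ ÷ x² = −8x. Subtract (−8x)·D = −8x³ − 8x² − 24x. Remainder: −2x² − 6x − 8.
Step 3: lead(−2x² − 6x − 8) ÷ lead(D) = −2x² ÷ x² = −2. Subtract (−2)·D = −2x² − 2x − 6. Remainder: −4x − 2.

Q(x) = −5x² − 8x − 2; R(x) = −4x − 2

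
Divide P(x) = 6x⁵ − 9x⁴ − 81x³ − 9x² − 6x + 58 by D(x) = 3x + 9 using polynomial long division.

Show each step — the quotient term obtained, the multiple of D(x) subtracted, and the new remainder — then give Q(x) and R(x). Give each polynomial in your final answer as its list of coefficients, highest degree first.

Q = [2, -9, 0, -3, 7]; R = [-5]

Step 1: lead(6x⁵ − 9x⁴ − 81x³ − 9x² − 6x + 58) ÷ lead(D) = 6x⁵ ÷ 3x = 2x⁴. Subtract (2x⁴)·D = 6x⁵ + 18x⁴. Remainder: −27x⁴ − 81x³ − 9x² − 6x + 58.
Step 2: lead(−27x⁴ − 81x³ − 9x² − 6x + 58) ÷ lead(D) = −27x⁴ ÷ 3x = −9x³. Subtract (−9x³)·D = −27x⁴ − 81x³. Remainder: −9x² − 6x + 58.
Step 3: lead(−9x² − 6x + 58) ÷ lead(D) = −9x² ÷ 3x = −3x. Subtract (−3x)·D = −9x² − 27x. Remainder: 21x + 58.
Step 4: lead(21x + 58) ÷ lead(D) = 21x ÷ 3x = 7. Subtract (7)·D = 21x + 63. Remainder: −5.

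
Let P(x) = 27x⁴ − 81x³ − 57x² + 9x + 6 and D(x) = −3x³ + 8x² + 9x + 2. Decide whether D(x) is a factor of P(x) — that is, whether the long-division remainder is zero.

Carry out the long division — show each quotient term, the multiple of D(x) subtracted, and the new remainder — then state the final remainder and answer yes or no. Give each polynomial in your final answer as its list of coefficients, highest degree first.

R = [0], so D(x) is a factor of P(x). yes

Step 1: lead(27x⁴ − 81x³ − 57x² + 9x + 6) ÷ lead(D) = 27x⁴ ÷ −3x³ = −9x. Subtract (−9x)·D = 27x⁴ − 72x³ − 81x² − 18x. Remainder: −9x³ + 24x² + 27x + 6.
Step 2: lead(−9x³ + 24x² + 27x + 6) ÷ lead(D) = −9x³ ÷ −3x³ = 3. Subtract (3)·D = −9x³ + 24x² + 27x + 6. Remainder: 0.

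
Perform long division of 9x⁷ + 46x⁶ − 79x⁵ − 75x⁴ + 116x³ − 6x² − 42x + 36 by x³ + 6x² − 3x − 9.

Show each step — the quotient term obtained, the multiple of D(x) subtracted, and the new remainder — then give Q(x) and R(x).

Step 1: lead(9x⁷ + 46x⁶ − 79x⁵ − 75x⁴ + 116x³ − 6x² − 42x + 36) ÷ lead(D) = 9x⁷ ÷ x³ = 9x⁴. Subtract (9x⁴)·D = 9x⁷ + 54x⁶ − 27x⁵ − 81x⁴. Remainder: −8x⁶ − 52x⁵ + 6x⁴ + 116x³ − 6x² − 42x + 36.
Step 2: lead(−8x⁶ − 52x⁵ + 6x⁴ + 116x³ − 6x² − 42x + 36) ÷ lead(D) = −8x⁶ ÷ x³ = −8x³. Subtract (−8x³)·D = −8x⁶ − 48x⁵ + 24x⁴ + 72x³. Remainder: −4x⁵ − 18x⁴ + 44x³ − 6x² − 42x + 36.
Step 3: lead(−4x⁵ − 18x⁴ + 44x³ − 6x² − 42x + 36) ÷ lead(D) = −4x⁵ ÷ x³ = −4x². Subtract (−4x²)·D = −4x⁵ − 24x⁴ + 12x³ + 36x². Remainder: 6x⁴ + 32x³ − 42x² − 42x + 36.
Step 4: lead(6x⁴ + 32x³ − 42x² − 42x + 36) ÷ lead(D) = 6x⁴ ÷ x³ = 6x. Subtract (6x)·D = 6x⁴ + 36x³ − 18x² − 54x. Remainder: −4x³ − 24x² + 12x + 36.
Step 5: lead(−4x³ − 24x² + 12x + 36) ÷ lead(D) = −4x³ ÷ x³ = −4. Subtract (−4)·D = −4x³ − 24x² + 12x + 36. Remainder: 0.

Q(x) = 9x⁴ − 8x³ − 4x² + 6x − 4; R(x) = 0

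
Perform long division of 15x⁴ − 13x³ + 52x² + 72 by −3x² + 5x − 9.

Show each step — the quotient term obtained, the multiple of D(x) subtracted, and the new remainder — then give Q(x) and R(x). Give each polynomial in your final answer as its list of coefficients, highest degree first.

Q = [-5, -4, -9]; R = [9, -9]

Step 1: lead(15x⁴ − 13x³ + 52x² + 72) ÷ lead(D) = 15x⁴ ÷ −3x² = −5x². Subtract (−5x²)·D = 15x⁴ − 25x³ + 45x². Remainder: 12x³ + 7x² + 72.
Step 2: lead(12x³ + 7x² + 72) ÷ lead(D) = 12x³ ÷ −3x² = −4x. Subtract (−4x)·D = 12x³ − 20x² + 36x. Remainder: 27x² − 36x + 72.
Step 3: lead(27x² − 36x + 72) ÷ lead(D) = 27x² ÷ −3x² = −9. Subtract (−9)·D = 27x² − 45x + 81. Remainder: 9x − 9.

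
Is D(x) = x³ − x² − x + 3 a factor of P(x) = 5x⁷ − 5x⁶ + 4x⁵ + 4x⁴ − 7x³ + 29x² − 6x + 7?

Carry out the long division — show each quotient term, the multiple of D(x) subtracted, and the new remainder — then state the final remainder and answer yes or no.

Step 1: lead(5x⁷ − 5x⁶ + 4x⁵ + 4x⁴ − 7x³ + 29x² − 6x + 7) ÷ lead(D) = 5x⁷ ÷ x³ = 5x⁴. Subtract (5x⁴)·D = 5x⁷ − 5x⁶ − 5x⁵ + 15x⁴. Remainder: 9x⁵ − 11x⁴ − 7x³ + 29x² − 6x + 7.
Step 2: lead(9x⁵ − 11x⁴ − 7x³ + 29x² − 6x + 7) ÷ lead(D) = 9x⁵ ÷ x³ = 9x². Subtract (9x²)·D = 9x⁵ − 9x⁴ − 9x³ + 27x². Remainder: −2x⁴ + 2x³ + 2x² − 6x + 7.
Step 3: lead(−2x⁴ + 2x³ + 2x² − 6x + 7) ÷ lead(D) = −2x⁴ ÷ x³ = −2x. Subtract (−2x)·D = −2x⁴ + 2x³ + 2x² − 6x. Remainder: 7.

R(x) = 7, so D(x) is not a factor of P(x). no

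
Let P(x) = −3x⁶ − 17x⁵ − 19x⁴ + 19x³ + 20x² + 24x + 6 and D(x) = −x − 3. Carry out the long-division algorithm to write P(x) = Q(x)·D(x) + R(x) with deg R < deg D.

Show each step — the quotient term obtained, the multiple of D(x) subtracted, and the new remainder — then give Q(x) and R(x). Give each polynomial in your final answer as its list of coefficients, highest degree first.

Q = [3, 8, -5, -4, -8, 0]; R = [6]

Step 1: lead(−3x⁶ − 17x⁵ − 19x⁴ + 19x³ + 20x² + 24x + 6) ÷ lead(D) = −3x⁶ ÷ −x = 3x⁵. Subtract (3x⁵)·D = −3x⁶ − 9x⁵. Remainder: −8x⁵ − 19x⁴ + 19x³ + 20x² + 24x + 6.
Step 2: lead(−8x⁵ − 19x⁴ + 19x³ + 20x² + 24x + 6) ÷ lead(D) = −8x⁵ ÷ −x = 8x⁴. Subtract (8x⁴)·D = −8x⁵ − 24x⁴. Remainder: 5x⁴ + 19x³ + 20x² + 24x + 6.
Step 3: lead(5x⁴ + 19x³ + 20x² + 24x + 6) ÷ lead(D) = 5x⁴ ÷ −x = −5x³. Subtract (−5x³)·D = 5x⁴ + 15x³. Remainder: 4x³ + 20x² + 24x + 6.
Step 4: lead(4x³ + 20x² + 24x + 6) ÷ lead(D) = 4x³ ÷ −x = −4x². Subtract (−4x²)·D = 4x³ + 12x². Remainder: 8x² + 24x + 6.
Step 5: lead(8x² + 24x + 6) ÷ lead(D) = 8x² ÷ −x = −8x. Subtract (−8x)·D = 8x² + 24x. Remainder: 6.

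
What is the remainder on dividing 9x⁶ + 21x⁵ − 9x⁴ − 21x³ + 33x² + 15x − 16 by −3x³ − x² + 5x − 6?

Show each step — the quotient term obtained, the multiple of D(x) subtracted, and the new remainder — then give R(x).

R(x) = 2

Step 1: lead(9x⁶ + 21x⁵ − 9x⁴ − 21x³ + 33x² + 15x − 16) ÷ lead(D) = 9x⁶ ÷ −3x³ = −3x³. Subtract (−3x³)·D = 9x⁶ + 3x⁵ − 15x⁴ + 18x³. Remainder: 18x⁵ + 6x⁴ − 39x³ + 33x² + 15x − 16.
Step 2: lead(18x⁵ + 6x⁴ − 39x³ + 33x² + 15x − 16) ÷ lead(D) = 18x⁵ ÷ −3x³ = −6x². Subtract (−6x²)·D = 18x⁵ + 6x⁴ − 30x³ + 36x². Remainder: −9x³ − 3x² + 15x − 16.
Step 3: lead(−9x³ − 3x² + 15x − 16) ÷ lead(D) = −9x³ ÷ −3x³ = 3. Subtract (3)·D = −9x³ − 3x² + 15x − 18. Remainder: 2.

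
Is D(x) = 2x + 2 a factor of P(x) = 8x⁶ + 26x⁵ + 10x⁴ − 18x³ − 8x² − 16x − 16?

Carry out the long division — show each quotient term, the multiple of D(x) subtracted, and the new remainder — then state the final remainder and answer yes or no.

Step 1: lead(8x⁶ + 26x⁵ + 10x⁴ − 18x³ − 8x² − 16x − 16) ÷ lead(D) = 8x⁶ ÷ 2x = 4x⁵. Subtract (4x⁵)·D = 8x⁶ + 8x⁵. Remainder: 18x⁵ + 10x⁴ − 18x³ − 8x² − 16x − 16.
Step 2: lead(18x⁵ + 10x⁴ − 18x³ − 8x² − 16x − 16) ÷ lead(D) = 18x⁵ ÷ 2x = 9x⁴. Subtract (9x⁴)·D = 18x⁵ + 18x⁴. Remainder: −8x⁴ − 18x³ − 8x² − 16x − 16.
Step 3: lead(−8x⁴ − 18x³ − 8x² − 16x − 16) ÷ lead(D) = −8x⁴ ÷ 2x = −4x³. Subtract (−4x³)·D = −8x⁴ − 8x³. Remainder: −10x³ − 8x² − 16x − 16.
Step 4: lead(−10x³ − 8x² − 16x − 16) ÷ lead(D) = −10x³ ÷ 2x = −5x². Subtract (−5x²)·D = −10x³ − 10x². Remainder: 2x² − 16x − 16.
Step 5: lead(2x² − 16x − 16) ÷ lead(D) = 2x² ÷ 2x = x. Subtract (x)·D = 2x² + 2x. Remainder: −18x − 16.
Step 6: lead(−18x − 16) ÷ lead(D) = −18x ÷ 2x = −9. Subtract (−9)·D = −18x − 18. Remainder: 2.

R(x) = 2, so D(x) is not a factor of P(x). no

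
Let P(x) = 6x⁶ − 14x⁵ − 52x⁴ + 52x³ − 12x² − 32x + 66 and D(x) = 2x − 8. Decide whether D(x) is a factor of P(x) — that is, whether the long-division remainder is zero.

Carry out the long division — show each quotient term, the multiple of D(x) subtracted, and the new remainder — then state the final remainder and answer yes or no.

R(x) = 2, so D(x) is not a factor of P(x). no

Step 1: lead(6x⁶ − 14x⁵ − 52x⁴ + 52x³ − 12x² − 32x + 66) ÷ lead(D) = 6x⁶ ÷ 2x = 3x⁵. Subtract (3x⁵)·D = 6x⁶ − 24x⁵. Remainder: 10x⁵ − 52x⁴ + 52x³ − 12x² − 32x + 66.
Step 2: lead(10x⁵ − 52x⁴ + 52x³ − 12x² − 32x + 66) ÷ lead(D) = 10x⁵ ÷ 2x = 5x⁴. Subtract (5x⁴)·D = 10x⁵ − 40x⁴. Remainder: −12x⁴ + 52x³ − 12x² − 32x + 66.
Step 3: lead(−12x⁴ + 52x³ − 12x² − 32x + 66) ÷ lead(D) = −12x⁴ ÷ 2x = −6x³. Subtract (−6x³)·D = −12x⁴ + 48x³. Remainder: 4x³ − 12x² − 32x + 66.
Step 4: lead(4x³ − 12x² − 32x + 66) ÷ lead(D) = 4x³ ÷ 2x = 2x². Subtract (2x²)·D = 4x³ − 16x². Remainder: 4x² − 32x + 66.
Step 5: lead(4x² − 32x + 66) ÷ lead(D) = 4x² ÷ 2x = 2x. Subtract (2x)·D = 4x² − 16x. Remainder: −16x + 66.
Step 6: lead(−16x + 66) ÷ lead(D) = −16x ÷ 2x = −8. Subtract (−8)·D = −16x + 64. Remainder: 2.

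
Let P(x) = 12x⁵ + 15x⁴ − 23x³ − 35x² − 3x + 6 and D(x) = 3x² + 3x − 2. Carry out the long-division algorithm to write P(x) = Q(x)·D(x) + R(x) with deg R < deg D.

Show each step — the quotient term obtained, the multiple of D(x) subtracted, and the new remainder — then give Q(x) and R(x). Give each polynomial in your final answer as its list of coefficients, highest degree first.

Q = [4, 1, -6, -5]; R = [-4]

Step 1: lead(12x⁵ + 15x⁴ − 23x³ − 35x² − 3x + 6) ÷ lead(D) = 12x⁵ ÷ 3x² = 4x³. Subtract (4x³)·D = 12x⁵ + 12x⁴ − 8x³. Remainder: 3x⁴ − 15x³ − 35x² − 3x + 6.
Step 2: lead(3x⁴ − 15x³ − 35x² − 3x + 6) ÷ lead(D) = 3x⁴ ÷ 3x² = x². Subtract (x²)·D = 3x⁴ + 3x³ − 2x². Remainder: −18x³ − 33x² − 3x + 6.
Step 3: lead(−18x³ − 33x² − 3x + 6) ÷ lead(D) = −18x³ ÷ 3x² = −6x. Subtract (−6x)·D = −18x³ − 18x² + 12x. Remainder: −15x² − 15x + 6.
Step 4: lead(−15x² − 15x + 6) ÷ lead(D) = −15x² ÷ 3x² = −5. Subtract (−5)·D = −15x² − 15x + 10. Remainder: −4.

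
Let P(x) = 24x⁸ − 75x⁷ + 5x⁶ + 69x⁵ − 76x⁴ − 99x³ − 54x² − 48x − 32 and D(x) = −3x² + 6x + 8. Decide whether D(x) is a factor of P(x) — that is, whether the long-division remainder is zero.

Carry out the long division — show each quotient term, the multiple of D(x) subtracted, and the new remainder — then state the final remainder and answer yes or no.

R(x) = 0, so D(x) is a factor of P(x). yes

Step 1: lead(24x⁸ − 75x⁷ + 5x⁶ + 69x⁵ − 76x⁴ − 99x³ − 54x² − 48x − 32) ÷ lead(D) = 24x⁸ ÷ −3x² = −8x⁶. Subtract (−8x⁶)·D = 24x⁸ − 48x⁷ − 64x⁶. Remainder: −27x⁷ + 69x⁶ + 69x⁵ − 76x⁴ − 99x³ − 54x² − 48x − 32.
Step 2: lead(−27x⁷ + 69x⁶ + 69x⁵ − 76x⁴ − 99x³ − 54x² − 48x − 32) ÷ lead(D) = −27x⁷ ÷ −3x² = 9x⁵. Subtract (9x⁵)·D = −27x⁷ + 54x⁶ + 72x⁵. Remainder: 15x⁶ − 3x⁵ − 76x⁴ − 99x³ − 54x² − 48x − 32.
Step 3: lead(15x⁶ − 3x⁵ − 76x⁴ − 99x³ − 54x² − 48x − 32) ÷ lead(D) = 15x⁶ ÷ −3x² = −5x⁴. Subtract (−5x⁴)·D = 15x⁶ − 30x⁵ − 40x⁴. Remainder: 27x⁵ − 36x⁴ − 99x³ − 54x² − 48x − 32.
Step 4: lead(27x⁵ − 36x⁴ − 99x³ − 54x² − 48x − 32) ÷ lead(D) = 27x⁵ ÷ −3x² = −9x³. Subtract (−9x³)·D = 27x⁵ − 54x⁴ − 72x³. Remainder: 18x⁴ − 27x³ − 54x² − 48x − 32.
Step 5: lead(18x⁴ − 27x³ − 54x² − 48x − 32) ÷ lead(D) = 18x⁴ ÷ −3x² = −6x². Subtract (−6x²)·D = 18x⁴ − 36x³ − 48x². Remainder: 9x³ − 6x² − 48x − 32.
Step 6: lead(9x³ − 6x² − 48x − 32) ÷ lead(D) = 9x³ ÷ −3x² = −3x. Subtract (−3x)·D = 9x³ − 18x² − 24x. Remainder: 12x² − 24x − 32.
Step 7: lead(12x² − 24x − 32) ÷ lead(D) = 12x² ÷ −3x² = −4. Subtract (−4)·D = 12x² − 24x − 32. Remainder: 0.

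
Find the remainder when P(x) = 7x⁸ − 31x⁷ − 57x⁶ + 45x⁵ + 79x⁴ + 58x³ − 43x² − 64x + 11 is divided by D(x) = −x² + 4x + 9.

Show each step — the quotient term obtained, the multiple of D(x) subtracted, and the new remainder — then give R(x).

R(x) = −7

Step 1: lead(7x⁸ − 31x⁷ − 57x⁶ + 45x⁵ + 79x⁴ + 58x³ − 43x² − 64x + 11) ÷ lead(D) = 7x⁸ ÷ −x² = −7x⁶. Subtract (−7x⁶)·D = 7x⁸ − 28x⁷ − 63x⁶. Remainder: −3x⁷ + 6x⁶ + 45x⁵ + 79x⁴ + 58x³ − 43x² − 64x + 11.
Step 2: lead(−3x⁷ + 6x⁶ + 45x⁵ + 79x⁴ + 58x³ − 43x² − 64x + 11) ÷ lead(D) = −3x⁷ ÷ −x² = 3x⁵. Subtract (3x⁵)·D = −3x⁷ + 12x⁶ + 27x⁵. Remainder: −6x⁶ + 18x⁵ + 79x⁴ + 58x³ − 43x² − 64x + 11.
Step 3: lead(−6x⁶ + 18x⁵ + 79x⁴ + 58x³ − 43x² − 64x + 11) ÷ lead(D) = −6x⁶ ÷ −x² = 6x⁴. Subtract (6x⁴)·D = −6x⁶ + 24x⁵ + 54x⁴. Remainder: −6x⁵ + 25x⁴ + 58x³ − 43x² − 64x + 11.
Step 4: lead(−6x⁵ + 25x⁴ + 58x³ − 43x² − 64x + 11) ÷ lead(D) = −6x⁵ ÷ −x² = 6x³. Subtract (6x³)·D = −6x⁵ + 24x⁴ + 54x³. Remainder: x⁴ + 4x³ − 43x² − 64x + 11.
Step 5: lead(x⁴ + 4x³ − 43x² − 64x + 11) ÷ lead(D) = x⁴ ÷ −x² = −x². Subtract (−x²)·D = x⁴ − 4x³ − 9x². Remainder: 8x³ − 34x² − 64x + 11.
Step 6: lead(8x³ − 34x² − 64x + 11) ÷ lead(D) = 8x³ ÷ −x² = −8x. Subtract (−8x)·D = 8x³ − 32x² − 72x. Remainder: −2x² + 8x + 11.
Step 7: lead(−2x² + 8x + 11) ÷ lead(D) = −2x² ÷ −x² = 2. Subtract (2)·D = −2x² + 8x + 18. Remainder: −7.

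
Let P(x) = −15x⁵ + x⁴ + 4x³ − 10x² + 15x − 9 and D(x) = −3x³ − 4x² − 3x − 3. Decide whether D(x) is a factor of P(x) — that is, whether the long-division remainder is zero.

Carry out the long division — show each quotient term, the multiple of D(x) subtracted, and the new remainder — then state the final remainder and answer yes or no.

Step 1: lead(−15x⁵ + x⁴ + 4x³ − 10x² + 15x − 9) ÷ lead(D) = −15x⁵ ÷ −3x³ = 5x². Subtract (5x²)·D = −15x⁵ − 20x⁴ − 15x³ − 15x². Remainder: 21x⁴ + 19x³ + 5x² + 15x − 9.
Step 2: lead(21x⁴ + 19x³ + 5x² + 15x − 9) ÷ lead(D) = 21x⁴ ÷ −3x³ = −7x. Subtract (−7x)·D = 21x⁴ + 28x³ + 21x² + 21x. Remainder: −9x³ − 16x² − 6x − 9.
Step 3: lead(−9x³ − 16x² − 6x − 9) ÷ lead(D) = −9x³ ÷ −3x³ = 3. Subtract (3)·D = −9x³ − 12x² − 9x − 9. Remainder: −4x² + 3x.

R(x) = −4x² + 3x, so D(x) is not a factor of P(x). no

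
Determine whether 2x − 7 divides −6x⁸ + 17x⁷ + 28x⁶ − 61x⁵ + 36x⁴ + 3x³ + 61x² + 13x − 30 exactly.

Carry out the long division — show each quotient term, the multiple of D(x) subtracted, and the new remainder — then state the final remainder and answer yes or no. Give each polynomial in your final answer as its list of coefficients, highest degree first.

Step 1: lead(−6x⁸ + 17x⁷ + 28x⁶ − 61x⁵ + 36x⁴ + 3x³ + 61x² + 13x − 30) ÷ lead(D) = −6x⁸ ÷ 2x = −3x⁷. Subtract (−3x⁷)·D = −6x⁸ + 21x⁷. Remainder: −4x⁷ + 28x⁶ − 61x⁵ + 36x⁴ + 3x³ + 61x² + 13x − 30.
Step 2: lead(−4x⁷ + 28x⁶ − 61x⁵ + 36x⁴ + 3x³ + 61x² + 13x − 30) ÷ lead(D) = −4x⁷ ÷ 2x = −2x⁶. Subtract (−2x⁶)·D = −4x⁷ + 14x⁶. Remainder: 14x⁶ − 61x⁵ + 36x⁴ + 3x³ + 61x² + 13x − 30.
Step 3: lead(14x⁶ − 61x⁵ + 36x⁴ + 3x³ + 61x² + 13x − 30) ÷ lead(D) = 14x⁶ ÷ 2x = 7x⁵. Subtract (7x⁵)·D = 14x⁶ − 49x⁵. Remainder: −12x⁵ + 36x⁴ + 3x³ + 61x² + 13x − 30.
Step 4: lead(−12x⁵ + 36x⁴ + 3x³ + 61x² + 13x − 30) ÷ lead(D) = −12x⁵ ÷ 2x = −6x⁴. Subtract (−6x⁴)·D = −12x⁵ + 42x⁴. Remainder: −6x⁴ + 3x³ + 61x² + 13x − 30.
Step 5: lead(−6x⁴ + 3x³ + 61x² + 13x − 30) ÷ lead(D) = −6x⁴ ÷ 2x = −3x³. Subtract (−3x³)·D = −6x⁴ + 21x³. Remainder: −18x³ + 61x² + 13x − 30.
Step 6: lead(−18x³ + 61x² + 13x − 30) ÷ lead(D) = −18x³ ÷ 2x = −9x². Subtract (−9x²)·D = −18x³ + 63x². Remainder: −2x² + 13x − 30.
Step 7: lead(−2x² + 13x − 30) ÷ lead(D) = −2x² ÷ 2x = −x. Subtract (−x)·D = −2x² + 7x. Remainder: 6x − 30.
Step 8: lead(6x − 30) ÷ lead(D) = 6x ÷ 2x = 3. Subtract (3)·D = 6x − 21. Remainder: −9.

R = [-9], so D(x) is not a factor of P(x). no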